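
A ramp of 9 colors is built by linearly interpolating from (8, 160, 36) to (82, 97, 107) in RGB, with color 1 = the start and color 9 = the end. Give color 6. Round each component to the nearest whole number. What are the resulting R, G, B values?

(54, 121, 80)

With 9 swatches and endpoints inclusive, swatch 6 sits at t = (6 − 1)/(9 − 1) = 5/8 ≈ 0.625.
R = 8 + 0.625 × (82 − 8) = 54.25 → 54
G = 160 + 0.625 × (97 − 160) = 120.625 → 121
B = 36 + 0.625 × (107 − 36) = 80.375 → 80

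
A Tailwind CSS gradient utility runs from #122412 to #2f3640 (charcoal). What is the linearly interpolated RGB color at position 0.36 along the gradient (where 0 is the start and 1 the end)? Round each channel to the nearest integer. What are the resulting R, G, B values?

#122412 → (18, 36, 18); #2f3640 → (47, 54, 64).
R = 18 + 0.36 × (47 − 18) = 18 + 0.36 × 29 = 28.44 → 28
G = 36 + 0.36 × (54 − 36) = 36 + 0.36 × 18 = 42.48 → 42
B = 18 + 0.36 × (64 − 18) = 18 + 0.36 × 46 = 34.56 → 35

(28, 42, 35)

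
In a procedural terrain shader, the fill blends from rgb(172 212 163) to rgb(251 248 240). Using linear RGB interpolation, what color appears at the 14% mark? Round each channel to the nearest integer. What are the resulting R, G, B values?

(183, 217, 174)

14% corresponds to t = 0.14.
R = 172 + 0.14 × (251 − 172) = 172 + 0.14 × 79 = 183.06 → 183
G = 212 + 0.14 × (248 − 212) = 212 + 0.14 × 36 = 217.04 → 217
B = 163 + 0.14 × (240 − 163) = 163 + 0.14 × 77 = 173.78 → 174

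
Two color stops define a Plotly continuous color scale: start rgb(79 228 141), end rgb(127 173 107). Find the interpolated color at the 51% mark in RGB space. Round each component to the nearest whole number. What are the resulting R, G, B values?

51% corresponds to t = 0.51.
R = 79 + 0.51 × (127 − 79) = 79 + 0.51 × 48 = 103.48 → 103
G = 228 + 0.51 × (173 − 228) = 228 + 0.51 × -55 = 199.95 → 200
B = 141 + 0.51 × (107 − 141) = 141 + 0.51 × -34 = 123.66 → 124

(103, 200, 124)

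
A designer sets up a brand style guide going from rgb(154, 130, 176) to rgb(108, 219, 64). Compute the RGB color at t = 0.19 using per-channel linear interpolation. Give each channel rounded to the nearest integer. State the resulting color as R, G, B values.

(145, 147, 155)

R = 154 + 0.19 × (108 − 154) = 154 + 0.19 × -46 = 145.26 → 145
G = 130 + 0.19 × (219 − 130) = 130 + 0.19 × 89 = 146.91 → 147
B = 176 + 0.19 × (64 − 176) = 176 + 0.19 × -112 = 154.72 → 155
So the blended color is (145, 147, 155), about #91939b.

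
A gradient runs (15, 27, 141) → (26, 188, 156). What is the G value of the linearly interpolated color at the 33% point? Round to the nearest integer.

80

G = 27 + 0.33 × (188 − 27) = 80.13 → 80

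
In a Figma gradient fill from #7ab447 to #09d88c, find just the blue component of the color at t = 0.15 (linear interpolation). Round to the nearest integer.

B₁ = 71 (from #7ab447), B₂ = 140 (from #09d88c).
B = 71 + 0.15 × (140 − 71) = 81.35 → 81

81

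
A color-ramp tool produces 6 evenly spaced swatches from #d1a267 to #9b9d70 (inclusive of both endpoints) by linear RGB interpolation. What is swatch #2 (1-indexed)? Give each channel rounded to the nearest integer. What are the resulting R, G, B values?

With 6 swatches and endpoints inclusive, swatch 2 sits at t = (2 − 1)/(6 − 1) = 1/5 ≈ 0.2.
#d1a267 → (209, 162, 103); #9b9d70 → (155, 157, 112).
R = 209 + 0.2 × (155 − 209) = 198.2 → 198
G = 162 + 0.2 × (157 − 162) = 161 → 161
B = 103 + 0.2 × (112 − 103) = 104.8 → 105

(198, 161, 105)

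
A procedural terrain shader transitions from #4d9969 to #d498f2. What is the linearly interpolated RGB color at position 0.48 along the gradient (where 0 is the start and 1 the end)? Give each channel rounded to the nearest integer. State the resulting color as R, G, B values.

#4d9969 → (77, 153, 105); #d498f2 → (212, 152, 242).
R = 77 + 0.48 × (212 − 77) = 77 + 0.48 × 135 = 141.8 → 142
G = 153 + 0.48 × (152 − 153) = 153 + 0.48 × -1 = 152.52 → 153
B = 105 + 0.48 × (242 − 105) = 105 + 0.48 × 137 = 170.76 → 171

(142, 153, 171)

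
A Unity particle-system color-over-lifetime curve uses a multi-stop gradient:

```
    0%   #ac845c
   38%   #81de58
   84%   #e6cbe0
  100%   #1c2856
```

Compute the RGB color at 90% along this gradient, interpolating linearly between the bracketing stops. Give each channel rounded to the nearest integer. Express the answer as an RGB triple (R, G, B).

90% lies between the 84% and 100% stops, so the local fraction is t = (90 − 84)/(100 − 84) = 6/16 ≈ 0.375.
#e6cbe0 → (230, 203, 224); #1c2856 → (28, 40, 86).
R = 230 + 0.375 × (28 − 230) = 154.25 → 154
G = 203 + 0.375 × (40 − 203) = 141.875 → 142
B = 224 + 0.375 × (86 − 224) = 172.25 → 172

(154, 142, 172)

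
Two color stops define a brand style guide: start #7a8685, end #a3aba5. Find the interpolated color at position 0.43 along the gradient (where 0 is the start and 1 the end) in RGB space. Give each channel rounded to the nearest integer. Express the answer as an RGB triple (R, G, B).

(140, 150, 147)

#7a8685 → (122, 134, 133); #a3aba5 → (163, 171, 165).
R = 122 + 0.43 × (163 − 122) = 122 + 0.43 × 41 = 139.63 → 140
G = 134 + 0.43 × (171 − 134) = 134 + 0.43 × 37 = 149.91 → 150
B = 133 + 0.43 × (165 − 133) = 133 + 0.43 × 32 = 146.76 → 147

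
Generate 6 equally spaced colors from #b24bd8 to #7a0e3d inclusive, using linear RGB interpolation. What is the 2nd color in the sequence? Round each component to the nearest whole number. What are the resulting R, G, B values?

(167, 63, 185)

With 6 swatches and endpoints inclusive, swatch 2 sits at t = (2 − 1)/(6 − 1) = 1/5 ≈ 0.2.
#b24bd8 → (178, 75, 216); #7a0e3d → (122, 14, 61).
R = 178 + 0.2 × (122 − 178) = 166.8 → 167
G = 75 + 0.2 × (14 − 75) = 62.8 → 63
B = 216 + 0.2 × (61 − 216) = 185 → 185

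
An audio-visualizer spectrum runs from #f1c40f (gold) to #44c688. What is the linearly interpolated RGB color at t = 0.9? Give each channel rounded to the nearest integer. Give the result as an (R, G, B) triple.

#f1c40f → (241, 196, 15); #44c688 → (68, 198, 136).
R = 241 + 0.9 × (68 − 241) = 241 + 0.9 × -173 = 85.3 → 85
G = 196 + 0.9 × (198 − 196) = 196 + 0.9 × 2 = 197.8 → 198
B = 15 + 0.9 × (136 − 15) = 15 + 0.9 × 121 = 123.9 → 124
So the blended color is (85, 198, 124), about #55c67c.

(85, 198, 124)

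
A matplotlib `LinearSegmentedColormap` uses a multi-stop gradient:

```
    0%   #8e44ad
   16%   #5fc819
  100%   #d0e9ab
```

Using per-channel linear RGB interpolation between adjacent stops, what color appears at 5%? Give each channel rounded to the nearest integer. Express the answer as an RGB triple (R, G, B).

(127, 109, 127)

5% lies between the 0% and 16% stops, so the local fraction is t = (5 − 0)/(16 − 0) = 5/16 ≈ 0.3125.
#8e44ad → (142, 68, 173); #5fc819 → (95, 200, 25).
R = 142 + 0.3125 × (95 − 142) = 127.312 → 127
G = 68 + 0.3125 × (200 − 68) = 109.25 → 109
B = 173 + 0.3125 × (25 − 173) = 126.75 → 127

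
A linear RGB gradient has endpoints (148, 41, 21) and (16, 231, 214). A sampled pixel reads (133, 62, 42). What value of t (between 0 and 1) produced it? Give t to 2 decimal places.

Invert the lerp on the B channel (largest span, 193): t = (42 − 21) / (214 − 21) = 21/193 = 0.10881.
Check on R: (133 − 148)/(16 − 148) = 0.1136 ✓

0.11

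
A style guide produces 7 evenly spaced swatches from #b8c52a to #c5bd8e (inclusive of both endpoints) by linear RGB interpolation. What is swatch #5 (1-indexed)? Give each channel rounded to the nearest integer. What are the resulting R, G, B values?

With 7 swatches and endpoints inclusive, swatch 5 sits at t = (5 − 1)/(7 − 1) = 4/6 ≈ 0.6667.
#b8c52a → (184, 197, 42); #c5bd8e → (197, 189, 142).
R = 184 + 0.6667 × (197 − 184) = 192.667 → 193
G = 197 + 0.6667 × (189 − 197) = 191.666 → 192
B = 42 + 0.6667 × (142 − 42) = 108.67 → 109

(193, 192, 109)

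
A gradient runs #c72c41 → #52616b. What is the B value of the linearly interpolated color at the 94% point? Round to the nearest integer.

B₁ = 65 (from #c72c41), B₂ = 107 (from #52616b).
B = 65 + 0.94 × (107 − 65) = 104.48 → 104

104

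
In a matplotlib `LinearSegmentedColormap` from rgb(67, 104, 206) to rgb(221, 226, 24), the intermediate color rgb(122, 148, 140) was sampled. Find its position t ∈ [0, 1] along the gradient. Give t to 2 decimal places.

Invert the lerp on the B channel (largest span, 182): t = (140 − 206) / (24 − 206) = -66/-182 = 0.36264.
Check on R: (122 − 67)/(221 − 67) = 0.3571 ✓

0.36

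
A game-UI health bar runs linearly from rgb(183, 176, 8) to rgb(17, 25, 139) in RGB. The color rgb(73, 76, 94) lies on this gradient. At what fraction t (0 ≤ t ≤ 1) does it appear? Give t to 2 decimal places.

Invert the lerp on the R channel (largest span, 166): t = (73 − 183) / (17 − 183) = -110/-166 = 0.66265.
Check on G: (76 − 176)/(25 − 176) = 0.6623 ✓

0.66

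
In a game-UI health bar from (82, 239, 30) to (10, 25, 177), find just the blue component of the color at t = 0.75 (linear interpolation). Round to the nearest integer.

140

B = 30 + 0.75 × (177 − 30) = 140.25 → 140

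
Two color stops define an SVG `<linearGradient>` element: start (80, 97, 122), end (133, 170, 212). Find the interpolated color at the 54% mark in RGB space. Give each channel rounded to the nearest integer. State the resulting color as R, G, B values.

54% corresponds to t = 0.54.
R = 80 + 0.54 × (133 − 80) = 80 + 0.54 × 53 = 108.62 → 109
G = 97 + 0.54 × (170 − 97) = 97 + 0.54 × 73 = 136.42 → 136
B = 122 + 0.54 × (212 − 122) = 122 + 0.54 × 90 = 170.6 → 171

(109, 136, 171)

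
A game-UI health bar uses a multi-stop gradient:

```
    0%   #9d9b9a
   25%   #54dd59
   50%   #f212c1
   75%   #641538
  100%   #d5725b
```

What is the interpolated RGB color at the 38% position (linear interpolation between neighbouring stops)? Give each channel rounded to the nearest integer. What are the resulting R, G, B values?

(166, 115, 143)

38% lies between the 25% and 50% stops, so the local fraction is t = (38 − 25)/(50 − 25) = 13/25 ≈ 0.52.
#54dd59 → (84, 221, 89); #f212c1 → (242, 18, 193).
R = 84 + 0.52 × (242 − 84) = 166.16 → 166
G = 221 + 0.52 × (18 − 221) = 115.44 → 115
B = 89 + 0.52 × (193 − 89) = 143.08 → 143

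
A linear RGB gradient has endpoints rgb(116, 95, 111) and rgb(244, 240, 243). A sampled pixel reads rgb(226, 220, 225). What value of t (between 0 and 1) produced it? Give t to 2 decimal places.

0.86

Invert the lerp on the G channel (largest span, 145): t = (220 − 95) / (240 − 95) = 125/145 = 0.86207.
Check on R: (226 − 116)/(244 − 116) = 0.8594 ✓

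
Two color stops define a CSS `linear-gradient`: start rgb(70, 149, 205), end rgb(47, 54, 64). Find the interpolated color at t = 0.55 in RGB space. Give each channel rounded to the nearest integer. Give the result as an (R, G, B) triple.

(57, 97, 127)

R = 70 + 0.55 × (47 − 70) = 70 + 0.55 × -23 = 57.35 → 57
G = 149 + 0.55 × (54 − 149) = 149 + 0.55 × -95 = 96.75 → 97
B = 205 + 0.55 × (64 − 205) = 205 + 0.55 × -141 = 127.45 → 127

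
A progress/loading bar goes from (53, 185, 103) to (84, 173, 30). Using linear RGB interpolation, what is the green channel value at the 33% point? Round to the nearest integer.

G = 185 + 0.33 × (173 − 185) = 181.04 → 181

181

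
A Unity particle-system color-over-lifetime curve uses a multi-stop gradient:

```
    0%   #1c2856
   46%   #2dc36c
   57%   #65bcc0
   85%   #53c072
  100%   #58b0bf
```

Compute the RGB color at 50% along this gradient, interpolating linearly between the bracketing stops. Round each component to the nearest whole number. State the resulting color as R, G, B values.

(65, 192, 139)

50% lies between the 46% and 57% stops, so the local fraction is t = (50 − 46)/(57 − 46) = 4/11 ≈ 0.3636.
#2dc36c → (45, 195, 108); #65bcc0 → (101, 188, 192).
R = 45 + 0.3636 × (101 − 45) = 65.362 → 65
G = 195 + 0.3636 × (188 − 195) = 192.455 → 192
B = 108 + 0.3636 × (192 − 108) = 138.542 → 139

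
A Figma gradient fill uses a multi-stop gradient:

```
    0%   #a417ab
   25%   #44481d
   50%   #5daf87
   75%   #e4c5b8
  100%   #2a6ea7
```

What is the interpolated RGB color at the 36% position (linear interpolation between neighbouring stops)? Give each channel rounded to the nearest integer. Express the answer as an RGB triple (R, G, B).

(79, 117, 76)

36% lies between the 25% and 50% stops, so the local fraction is t = (36 − 25)/(50 − 25) = 11/25 ≈ 0.44.
#44481d → (68, 72, 29); #5daf87 → (93, 175, 135).
R = 68 + 0.44 × (93 − 68) = 79 → 79
G = 72 + 0.44 × (175 − 72) = 117.32 → 117
B = 29 + 0.44 × (135 − 29) = 75.64 → 76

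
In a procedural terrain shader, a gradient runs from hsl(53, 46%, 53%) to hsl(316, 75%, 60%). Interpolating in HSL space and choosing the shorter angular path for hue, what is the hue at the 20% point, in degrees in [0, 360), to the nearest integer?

Hue: 316 − 53 = 263°, but |263| > 180 so the shorter arc goes the other way: Δh = 263 − 360 = -97°.
H = 53 + 0.2 × (-97) = 33.6 → 34°

34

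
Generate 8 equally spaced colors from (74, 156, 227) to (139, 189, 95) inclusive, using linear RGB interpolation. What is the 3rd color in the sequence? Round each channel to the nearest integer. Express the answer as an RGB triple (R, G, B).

With 8 swatches and endpoints inclusive, swatch 3 sits at t = (3 − 1)/(8 − 1) = 2/7 ≈ 0.2857.
R = 74 + 0.2857 × (139 − 74) = 92.57 → 93
G = 156 + 0.2857 × (189 − 156) = 165.428 → 165
B = 227 + 0.2857 × (95 − 227) = 189.288 → 189

(93, 165, 189)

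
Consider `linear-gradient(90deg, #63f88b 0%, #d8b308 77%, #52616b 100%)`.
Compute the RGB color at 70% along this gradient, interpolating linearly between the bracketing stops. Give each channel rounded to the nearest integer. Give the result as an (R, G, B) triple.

70% lies between the 0% and 77% stops, so the local fraction is t = (70 − 0)/(77 − 0) = 70/77 ≈ 0.9091.
#63f88b → (99, 248, 139); #d8b308 → (216, 179, 8).
R = 99 + 0.9091 × (216 − 99) = 205.365 → 205
G = 248 + 0.9091 × (179 − 248) = 185.272 → 185
B = 139 + 0.9091 × (8 − 139) = 19.908 → 20

(205, 185, 20)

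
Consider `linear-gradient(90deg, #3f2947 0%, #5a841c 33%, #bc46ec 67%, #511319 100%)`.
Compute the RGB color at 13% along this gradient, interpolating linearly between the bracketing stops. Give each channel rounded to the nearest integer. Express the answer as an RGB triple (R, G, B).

(74, 77, 54)

13% lies between the 0% and 33% stops, so the local fraction is t = (13 − 0)/(33 − 0) = 13/33 ≈ 0.3939.
#3f2947 → (63, 41, 71); #5a841c → (90, 132, 28).
R = 63 + 0.3939 × (90 − 63) = 73.635 → 74
G = 41 + 0.3939 × (132 − 41) = 76.845 → 77
B = 71 + 0.3939 × (28 − 71) = 54.062 → 54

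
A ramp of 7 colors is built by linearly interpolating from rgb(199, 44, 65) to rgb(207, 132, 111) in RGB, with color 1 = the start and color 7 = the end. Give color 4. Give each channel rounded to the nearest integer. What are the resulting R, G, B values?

With 7 swatches and endpoints inclusive, swatch 4 sits at t = (4 − 1)/(7 − 1) = 3/6 ≈ 0.5.
R = 199 + 0.5 × (207 − 199) = 203 → 203
G = 44 + 0.5 × (132 − 44) = 88 → 88
B = 65 + 0.5 × (111 − 65) = 88 → 88

(203, 88, 88)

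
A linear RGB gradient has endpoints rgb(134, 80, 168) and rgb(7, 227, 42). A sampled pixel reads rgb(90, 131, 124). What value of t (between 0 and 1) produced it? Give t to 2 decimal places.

Invert the lerp on the G channel (largest span, 147): t = (131 − 80) / (227 − 80) = 51/147 = 0.34694.
Check on R: (90 − 134)/(7 − 134) = 0.3465 ✓

0.35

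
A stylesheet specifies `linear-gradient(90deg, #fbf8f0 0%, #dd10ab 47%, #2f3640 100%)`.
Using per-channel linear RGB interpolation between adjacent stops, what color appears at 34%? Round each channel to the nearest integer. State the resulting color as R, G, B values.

(229, 80, 190)

34% lies between the 0% and 47% stops, so the local fraction is t = (34 − 0)/(47 − 0) = 34/47 ≈ 0.7234.
#fbf8f0 → (251, 248, 240); #dd10ab → (221, 16, 171).
R = 251 + 0.7234 × (221 − 251) = 229.298 → 229
G = 248 + 0.7234 × (16 − 248) = 80.171 → 80
B = 240 + 0.7234 × (171 − 240) = 190.085 → 190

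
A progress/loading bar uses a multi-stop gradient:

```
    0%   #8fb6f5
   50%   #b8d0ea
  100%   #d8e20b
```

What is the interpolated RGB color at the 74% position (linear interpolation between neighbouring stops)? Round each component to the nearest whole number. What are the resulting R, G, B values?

74% lies between the 50% and 100% stops, so the local fraction is t = (74 − 50)/(100 − 50) = 24/50 ≈ 0.48.
#b8d0ea → (184, 208, 234); #d8e20b → (216, 226, 11).
R = 184 + 0.48 × (216 − 184) = 199.36 → 199
G = 208 + 0.48 × (226 − 208) = 216.64 → 217
B = 234 + 0.48 × (11 − 234) = 126.96 → 127

(199, 217, 127)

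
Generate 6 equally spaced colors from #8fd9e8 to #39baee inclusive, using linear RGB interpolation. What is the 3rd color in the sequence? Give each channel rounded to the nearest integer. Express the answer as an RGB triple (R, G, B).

(109, 205, 234)

With 6 swatches and endpoints inclusive, swatch 3 sits at t = (3 − 1)/(6 − 1) = 2/5 ≈ 0.4.
#8fd9e8 → (143, 217, 232); #39baee → (57, 186, 238).
R = 143 + 0.4 × (57 − 143) = 108.6 → 109
G = 217 + 0.4 × (186 − 217) = 204.6 → 205
B = 232 + 0.4 × (238 − 232) = 234.4 → 234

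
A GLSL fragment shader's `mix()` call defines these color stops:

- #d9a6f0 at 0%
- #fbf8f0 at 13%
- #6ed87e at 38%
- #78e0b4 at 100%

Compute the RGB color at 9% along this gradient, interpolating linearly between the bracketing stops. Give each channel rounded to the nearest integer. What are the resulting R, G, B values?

9% lies between the 0% and 13% stops, so the local fraction is t = (9 − 0)/(13 − 0) = 9/13 ≈ 0.6923.
#d9a6f0 → (217, 166, 240); #fbf8f0 → (251, 248, 240).
R = 217 + 0.6923 × (251 − 217) = 240.538 → 241
G = 166 + 0.6923 × (248 − 166) = 222.769 → 223
B = 240 + 0.6923 × (240 − 240) = 240 → 240

(241, 223, 240)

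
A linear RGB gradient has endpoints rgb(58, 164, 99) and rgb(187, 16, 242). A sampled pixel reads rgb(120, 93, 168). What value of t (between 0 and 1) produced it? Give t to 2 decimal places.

0.48

Invert the lerp on the G channel (largest span, 148): t = (93 − 164) / (16 − 164) = -71/-148 = 0.47973.
Check on R: (120 − 58)/(187 − 58) = 0.4806 ✓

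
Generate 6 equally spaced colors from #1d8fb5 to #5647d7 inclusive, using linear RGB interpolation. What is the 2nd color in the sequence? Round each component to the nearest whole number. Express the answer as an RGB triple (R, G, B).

(40, 129, 188)

With 6 swatches and endpoints inclusive, swatch 2 sits at t = (2 − 1)/(6 − 1) = 1/5 ≈ 0.2.
#1d8fb5 → (29, 143, 181); #5647d7 → (86, 71, 215).
R = 29 + 0.2 × (86 − 29) = 40.4 → 40
G = 143 + 0.2 × (71 − 143) = 128.6 → 129
B = 181 + 0.2 × (215 − 181) = 187.8 → 188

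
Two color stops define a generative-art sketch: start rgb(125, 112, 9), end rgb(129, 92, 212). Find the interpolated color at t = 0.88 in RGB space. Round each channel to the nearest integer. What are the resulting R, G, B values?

R = 125 + 0.88 × (129 − 125) = 125 + 0.88 × 4 = 128.52 → 129
G = 112 + 0.88 × (92 − 112) = 112 + 0.88 × -20 = 94.4 → 94
B = 9 + 0.88 × (212 − 9) = 9 + 0.88 × 203 = 187.64 → 188

(129, 94, 188)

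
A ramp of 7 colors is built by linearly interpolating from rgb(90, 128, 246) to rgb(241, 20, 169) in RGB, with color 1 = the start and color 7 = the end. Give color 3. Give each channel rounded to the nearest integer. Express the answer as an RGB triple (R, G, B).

(140, 92, 220)

With 7 swatches and endpoints inclusive, swatch 3 sits at t = (3 − 1)/(7 − 1) = 2/6 ≈ 0.3333.
R = 90 + 0.3333 × (241 − 90) = 140.328 → 140
G = 128 + 0.3333 × (20 − 128) = 92.004 → 92
B = 246 + 0.3333 × (169 − 246) = 220.336 → 220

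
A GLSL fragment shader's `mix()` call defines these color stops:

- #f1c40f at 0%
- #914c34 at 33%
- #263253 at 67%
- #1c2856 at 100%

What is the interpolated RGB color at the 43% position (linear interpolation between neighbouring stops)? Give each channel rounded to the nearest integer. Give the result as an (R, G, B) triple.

43% lies between the 33% and 67% stops, so the local fraction is t = (43 − 33)/(67 − 33) = 10/34 ≈ 0.2941.
#914c34 → (145, 76, 52); #263253 → (38, 50, 83).
R = 145 + 0.2941 × (38 − 145) = 113.531 → 114
G = 76 + 0.2941 × (50 − 76) = 68.353 → 68
B = 52 + 0.2941 × (83 − 52) = 61.117 → 61

(114, 68, 61)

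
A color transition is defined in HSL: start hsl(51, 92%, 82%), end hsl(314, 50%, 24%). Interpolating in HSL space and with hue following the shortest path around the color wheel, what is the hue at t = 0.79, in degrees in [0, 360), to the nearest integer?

334

Hue: 314 − 51 = 263°, but |263| > 180 so the shorter arc goes the other way: Δh = 263 − 360 = -97°.
H = 51 + 0.79 × (-97) = -25.63 → -26 → -26 mod 360 = 334°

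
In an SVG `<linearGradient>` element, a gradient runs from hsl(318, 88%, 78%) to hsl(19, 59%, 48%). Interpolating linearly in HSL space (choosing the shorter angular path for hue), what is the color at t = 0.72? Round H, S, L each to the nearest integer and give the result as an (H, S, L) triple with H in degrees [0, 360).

(2, 67, 56)

Hue: 19 − 318 = -299°, but |-299| > 180 so the shorter arc goes the other way: Δh = -299 + 360 = 61°.
H = 318 + 0.72 × (61) = 361.92 → 362 → 362 mod 360 = 2°
S = 88 + 0.72 × (59 − 88) = 67.12 → 67%
L = 78 + 0.72 × (48 − 78) = 56.4 → 56%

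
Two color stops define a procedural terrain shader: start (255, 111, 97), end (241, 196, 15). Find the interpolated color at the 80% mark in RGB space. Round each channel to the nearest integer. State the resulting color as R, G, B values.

80% corresponds to t = 0.8.
R = 255 + 0.8 × (241 − 255) = 255 + 0.8 × -14 = 243.8 → 244
G = 111 + 0.8 × (196 − 111) = 111 + 0.8 × 85 = 179 → 179
B = 97 + 0.8 × (15 − 97) = 97 + 0.8 × -82 = 31.4 → 31

(244, 179, 31)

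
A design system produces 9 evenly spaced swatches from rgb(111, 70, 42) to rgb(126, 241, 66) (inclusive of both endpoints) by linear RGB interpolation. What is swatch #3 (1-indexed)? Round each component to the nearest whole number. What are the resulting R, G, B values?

With 9 swatches and endpoints inclusive, swatch 3 sits at t = (3 − 1)/(9 − 1) = 2/8 ≈ 0.25.
R = 111 + 0.25 × (126 − 111) = 114.75 → 115
G = 70 + 0.25 × (241 − 70) = 112.75 → 113
B = 42 + 0.25 × (66 − 42) = 48 → 48

(115, 113, 48)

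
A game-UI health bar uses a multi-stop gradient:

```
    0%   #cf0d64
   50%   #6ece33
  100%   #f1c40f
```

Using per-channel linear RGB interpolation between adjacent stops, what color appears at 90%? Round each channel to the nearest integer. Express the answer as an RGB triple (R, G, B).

(215, 198, 22)

90% lies between the 50% and 100% stops, so the local fraction is t = (90 − 50)/(100 − 50) = 40/50 ≈ 0.8.
#6ece33 → (110, 206, 51); #f1c40f → (241, 196, 15).
R = 110 + 0.8 × (241 − 110) = 214.8 → 215
G = 206 + 0.8 × (196 − 206) = 198 → 198
B = 51 + 0.8 × (15 − 51) = 22.2 → 22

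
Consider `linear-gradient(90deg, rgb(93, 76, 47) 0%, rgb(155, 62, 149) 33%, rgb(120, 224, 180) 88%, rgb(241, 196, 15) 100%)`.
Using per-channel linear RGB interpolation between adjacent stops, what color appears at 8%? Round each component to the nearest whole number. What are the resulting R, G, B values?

8% lies between the 0% and 33% stops, so the local fraction is t = (8 − 0)/(33 − 0) = 8/33 ≈ 0.2424.
R = 93 + 0.2424 × (155 − 93) = 108.029 → 108
G = 76 + 0.2424 × (62 − 76) = 72.606 → 73
B = 47 + 0.2424 × (149 − 47) = 71.725 → 72

(108, 73, 72)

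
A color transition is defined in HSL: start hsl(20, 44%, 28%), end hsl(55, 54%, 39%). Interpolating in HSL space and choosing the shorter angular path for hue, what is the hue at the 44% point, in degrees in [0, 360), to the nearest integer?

Hue arc: Δh = 55 − 20 = 35° (|Δh| ≤ 180, already the shorter path).
H = 20 + 0.44 × (35) = 35.4 → 35°

35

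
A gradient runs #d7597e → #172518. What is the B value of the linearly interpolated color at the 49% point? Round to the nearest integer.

76

B₁ = 126 (from #d7597e), B₂ = 24 (from #172518).
B = 126 + 0.49 × (24 − 126) = 76.02 → 76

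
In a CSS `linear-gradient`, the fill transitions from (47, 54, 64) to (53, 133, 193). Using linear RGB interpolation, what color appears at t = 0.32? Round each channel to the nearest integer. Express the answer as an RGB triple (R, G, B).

R = 47 + 0.32 × (53 − 47) = 47 + 0.32 × 6 = 48.92 → 49
G = 54 + 0.32 × (133 − 54) = 54 + 0.32 × 79 = 79.28 → 79
B = 64 + 0.32 × (193 − 64) = 64 + 0.32 × 129 = 105.28 → 105

(49, 79, 105)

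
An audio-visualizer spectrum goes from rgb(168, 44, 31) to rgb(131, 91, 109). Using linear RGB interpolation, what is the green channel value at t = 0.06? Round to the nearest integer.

G = 44 + 0.06 × (91 − 44) = 46.82 → 47

47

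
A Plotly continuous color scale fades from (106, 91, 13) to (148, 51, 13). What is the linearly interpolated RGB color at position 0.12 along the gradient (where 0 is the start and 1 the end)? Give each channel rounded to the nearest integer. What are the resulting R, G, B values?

R = 106 + 0.12 × (148 − 106) = 106 + 0.12 × 42 = 111.04 → 111
G = 91 + 0.12 × (51 − 91) = 91 + 0.12 × -40 = 86.2 → 86
B = 13 + 0.12 × (13 − 13) = 13 + 0.12 × 0 = 13 → 13

(111, 86, 13)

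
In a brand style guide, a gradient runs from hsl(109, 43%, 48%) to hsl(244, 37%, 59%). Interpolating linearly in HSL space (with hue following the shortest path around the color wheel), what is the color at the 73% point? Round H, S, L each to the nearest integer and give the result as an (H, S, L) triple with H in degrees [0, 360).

Hue arc: Δh = 244 − 109 = 135° (|Δh| ≤ 180, already the shorter path).
H = 109 + 0.73 × (135) = 207.55 → 208°
S = 43 + 0.73 × (37 − 43) = 38.62 → 39%
L = 48 + 0.73 × (59 − 48) = 56.03 → 56%

(208, 39, 56)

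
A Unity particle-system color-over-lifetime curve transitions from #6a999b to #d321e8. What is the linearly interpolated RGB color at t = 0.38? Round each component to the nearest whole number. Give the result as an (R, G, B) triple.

#6a999b → (106, 153, 155); #d321e8 → (211, 33, 232).
R = 106 + 0.38 × (211 − 106) = 106 + 0.38 × 105 = 145.9 → 146
G = 153 + 0.38 × (33 − 153) = 153 + 0.38 × -120 = 107.4 → 107
B = 155 + 0.38 × (232 − 155) = 155 + 0.38 × 77 = 184.26 → 184

(146, 107, 184)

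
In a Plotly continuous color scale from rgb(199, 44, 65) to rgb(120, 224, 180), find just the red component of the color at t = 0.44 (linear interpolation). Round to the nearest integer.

R = 199 + 0.44 × (120 − 199) = 164.24 → 164

164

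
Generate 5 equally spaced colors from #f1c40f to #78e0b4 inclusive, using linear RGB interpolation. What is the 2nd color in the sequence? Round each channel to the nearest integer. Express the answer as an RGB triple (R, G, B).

With 5 swatches and endpoints inclusive, swatch 2 sits at t = (2 − 1)/(5 − 1) = 1/4 ≈ 0.25.
#f1c40f → (241, 196, 15); #78e0b4 → (120, 224, 180).
R = 241 + 0.25 × (120 − 241) = 210.75 → 211
G = 196 + 0.25 × (224 − 196) = 203 → 203
B = 15 + 0.25 × (180 − 15) = 56.25 → 56

(211, 203, 56)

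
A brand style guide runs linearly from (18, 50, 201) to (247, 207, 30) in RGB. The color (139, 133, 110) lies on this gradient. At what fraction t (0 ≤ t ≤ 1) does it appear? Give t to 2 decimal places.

0.53

Invert the lerp on the R channel (largest span, 229): t = (139 − 18) / (247 − 18) = 121/229 = 0.52838.
Check on G: (133 − 50)/(207 − 50) = 0.5287 ✓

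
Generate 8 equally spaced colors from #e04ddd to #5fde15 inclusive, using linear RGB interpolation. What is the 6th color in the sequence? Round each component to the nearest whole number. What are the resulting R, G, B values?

(132, 181, 78)

With 8 swatches and endpoints inclusive, swatch 6 sits at t = (6 − 1)/(8 − 1) = 5/7 ≈ 0.7143.
#e04ddd → (224, 77, 221); #5fde15 → (95, 222, 21).
R = 224 + 0.7143 × (95 − 224) = 131.855 → 132
G = 77 + 0.7143 × (222 − 77) = 180.574 → 181
B = 221 + 0.7143 × (21 − 221) = 78.14 → 78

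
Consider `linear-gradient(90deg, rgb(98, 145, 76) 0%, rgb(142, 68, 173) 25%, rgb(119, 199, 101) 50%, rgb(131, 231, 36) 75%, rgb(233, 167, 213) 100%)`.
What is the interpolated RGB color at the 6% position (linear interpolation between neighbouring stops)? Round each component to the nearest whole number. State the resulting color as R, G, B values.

(109, 127, 99)

6% lies between the 0% and 25% stops, so the local fraction is t = (6 − 0)/(25 − 0) = 6/25 ≈ 0.24.
R = 98 + 0.24 × (142 − 98) = 108.56 → 109
G = 145 + 0.24 × (68 − 145) = 126.52 → 127
B = 76 + 0.24 × (173 − 76) = 99.28 → 99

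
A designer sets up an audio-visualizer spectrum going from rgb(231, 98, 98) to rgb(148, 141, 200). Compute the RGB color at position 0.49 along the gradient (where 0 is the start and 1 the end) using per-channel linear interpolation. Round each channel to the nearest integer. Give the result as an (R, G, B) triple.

R = 231 + 0.49 × (148 − 231) = 231 + 0.49 × -83 = 190.33 → 190
G = 98 + 0.49 × (141 − 98) = 98 + 0.49 × 43 = 119.07 → 119
B = 98 + 0.49 × (200 − 98) = 98 + 0.49 × 102 = 147.98 → 148
So the blended color is (190, 119, 148), about #be7794.

(190, 119, 148)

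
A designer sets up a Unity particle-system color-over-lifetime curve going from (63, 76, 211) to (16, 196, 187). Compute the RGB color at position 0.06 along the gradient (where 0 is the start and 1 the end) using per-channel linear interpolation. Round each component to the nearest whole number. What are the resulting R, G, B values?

R = 63 + 0.06 × (16 − 63) = 63 + 0.06 × -47 = 60.18 → 60
G = 76 + 0.06 × (196 − 76) = 76 + 0.06 × 120 = 83.2 → 83
B = 211 + 0.06 × (187 − 211) = 211 + 0.06 × -24 = 209.56 → 210

(60, 83, 210)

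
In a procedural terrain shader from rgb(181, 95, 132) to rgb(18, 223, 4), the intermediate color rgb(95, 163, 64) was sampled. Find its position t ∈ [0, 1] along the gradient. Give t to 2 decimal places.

0.53

Invert the lerp on the R channel (largest span, 163): t = (95 − 181) / (18 − 181) = -86/-163 = 0.52761.
Check on G: (163 − 95)/(223 − 95) = 0.5312 ✓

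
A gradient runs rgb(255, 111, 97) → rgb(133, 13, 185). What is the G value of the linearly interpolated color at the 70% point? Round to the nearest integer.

42

G = 111 + 0.7 × (13 − 111) = 42.4 → 42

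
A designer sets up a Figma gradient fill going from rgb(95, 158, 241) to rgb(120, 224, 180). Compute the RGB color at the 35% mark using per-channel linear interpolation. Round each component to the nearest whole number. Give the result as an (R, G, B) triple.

(104, 181, 220)

35% corresponds to t = 0.35.
R = 95 + 0.35 × (120 − 95) = 95 + 0.35 × 25 = 103.75 → 104
G = 158 + 0.35 × (224 − 158) = 158 + 0.35 × 66 = 181.1 → 181
B = 241 + 0.35 × (180 − 241) = 241 + 0.35 × -61 = 219.65 → 220
So the blended color is (104, 181, 220), about #68b5dc.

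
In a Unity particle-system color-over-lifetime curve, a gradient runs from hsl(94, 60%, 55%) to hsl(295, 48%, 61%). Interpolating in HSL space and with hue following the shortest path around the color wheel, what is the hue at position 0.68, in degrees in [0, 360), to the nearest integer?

346

Hue: 295 − 94 = 201°, but |201| > 180 so the shorter arc goes the other way: Δh = 201 − 360 = -159°.
H = 94 + 0.68 × (-159) = -14.12 → -14 → -14 mod 360 = 346°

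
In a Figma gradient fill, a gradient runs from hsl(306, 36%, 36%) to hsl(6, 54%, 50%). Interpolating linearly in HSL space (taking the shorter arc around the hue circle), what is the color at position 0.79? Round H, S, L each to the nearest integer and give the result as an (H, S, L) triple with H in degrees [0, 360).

(353, 50, 47)

Hue: 6 − 306 = -300°, but |-300| > 180 so the shorter arc goes the other way: Δh = -300 + 360 = 60°.
H = 306 + 0.79 × (60) = 353.4 → 353°
S = 36 + 0.79 × (54 − 36) = 50.22 → 50%
L = 36 + 0.79 × (50 − 36) = 47.06 → 47%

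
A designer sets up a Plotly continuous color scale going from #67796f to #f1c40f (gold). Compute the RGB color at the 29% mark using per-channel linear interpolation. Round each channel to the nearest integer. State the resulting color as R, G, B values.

#67796f → (103, 121, 111); #f1c40f → (241, 196, 15).
29% corresponds to t = 0.29.
R = 103 + 0.29 × (241 − 103) = 103 + 0.29 × 138 = 143.02 → 143
G = 121 + 0.29 × (196 − 121) = 121 + 0.29 × 75 = 142.75 → 143
B = 111 + 0.29 × (15 − 111) = 111 + 0.29 × -96 = 83.16 → 83
So the blended color is (143, 143, 83), about #8f8f53.

(143, 143, 83)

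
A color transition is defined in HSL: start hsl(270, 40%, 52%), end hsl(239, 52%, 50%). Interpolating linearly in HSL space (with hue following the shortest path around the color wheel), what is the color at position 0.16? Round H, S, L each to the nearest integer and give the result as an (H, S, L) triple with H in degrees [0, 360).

(265, 42, 52)

Hue arc: Δh = 239 − 270 = -31° (|Δh| ≤ 180, already the shorter path).
H = 270 + 0.16 × (-31) = 265.04 → 265°
S = 40 + 0.16 × (52 − 40) = 41.92 → 42%
L = 52 + 0.16 × (50 − 52) = 51.68 → 52%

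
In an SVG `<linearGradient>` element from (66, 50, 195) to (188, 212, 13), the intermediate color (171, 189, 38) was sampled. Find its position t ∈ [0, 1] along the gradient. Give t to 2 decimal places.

0.86

Invert the lerp on the B channel (largest span, 182): t = (38 − 195) / (13 − 195) = -157/-182 = 0.86264.
Check on R: (171 − 66)/(188 − 66) = 0.8607 ✓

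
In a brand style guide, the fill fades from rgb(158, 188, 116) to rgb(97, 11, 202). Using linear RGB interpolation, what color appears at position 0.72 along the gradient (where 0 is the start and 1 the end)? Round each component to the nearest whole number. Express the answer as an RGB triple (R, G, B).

R = 158 + 0.72 × (97 − 158) = 158 + 0.72 × -61 = 114.08 → 114
G = 188 + 0.72 × (11 − 188) = 188 + 0.72 × -177 = 60.56 → 61
B = 116 + 0.72 × (202 − 116) = 116 + 0.72 × 86 = 177.92 → 178

(114, 61, 178)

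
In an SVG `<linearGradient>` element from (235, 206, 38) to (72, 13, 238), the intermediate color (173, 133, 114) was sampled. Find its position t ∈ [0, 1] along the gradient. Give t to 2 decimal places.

0.38

Invert the lerp on the B channel (largest span, 200): t = (114 − 38) / (238 − 38) = 76/200 = 0.38.
Check on R: (173 − 235)/(72 − 235) = 0.3804 ✓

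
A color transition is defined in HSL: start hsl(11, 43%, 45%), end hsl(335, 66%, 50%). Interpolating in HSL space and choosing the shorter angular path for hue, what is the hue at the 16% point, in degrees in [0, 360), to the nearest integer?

Hue: 335 − 11 = 324°, but |324| > 180 so the shorter arc goes the other way: Δh = 324 − 360 = -36°.
H = 11 + 0.16 × (-36) = 5.24 → 5°

5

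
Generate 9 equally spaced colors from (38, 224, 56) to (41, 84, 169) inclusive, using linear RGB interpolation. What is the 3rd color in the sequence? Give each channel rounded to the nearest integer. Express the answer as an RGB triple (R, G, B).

With 9 swatches and endpoints inclusive, swatch 3 sits at t = (3 − 1)/(9 − 1) = 2/8 ≈ 0.25.
R = 38 + 0.25 × (41 − 38) = 38.75 → 39
G = 224 + 0.25 × (84 − 224) = 189 → 189
B = 56 + 0.25 × (169 − 56) = 84.25 → 84

(39, 189, 84)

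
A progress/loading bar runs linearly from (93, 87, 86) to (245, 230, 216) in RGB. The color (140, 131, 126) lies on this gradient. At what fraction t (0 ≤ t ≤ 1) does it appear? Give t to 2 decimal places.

0.31

Invert the lerp on the R channel (largest span, 152): t = (140 − 93) / (245 − 93) = 47/152 = 0.30921.
Check on G: (131 − 87)/(230 − 87) = 0.3077 ✓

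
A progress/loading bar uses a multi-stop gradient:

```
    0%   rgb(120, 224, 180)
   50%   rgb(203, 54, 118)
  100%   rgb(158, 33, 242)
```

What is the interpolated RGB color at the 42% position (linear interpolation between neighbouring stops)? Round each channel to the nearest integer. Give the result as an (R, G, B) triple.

42% lies between the 0% and 50% stops, so the local fraction is t = (42 − 0)/(50 − 0) = 42/50 ≈ 0.84.
R = 120 + 0.84 × (203 − 120) = 189.72 → 190
G = 224 + 0.84 × (54 − 224) = 81.2 → 81
B = 180 + 0.84 × (118 − 180) = 127.92 → 128

(190, 81, 128)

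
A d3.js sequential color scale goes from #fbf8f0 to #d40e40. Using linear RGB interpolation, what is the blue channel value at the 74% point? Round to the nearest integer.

110

B₁ = 240 (from #fbf8f0), B₂ = 64 (from #d40e40).
B = 240 + 0.74 × (64 − 240) = 109.76 → 110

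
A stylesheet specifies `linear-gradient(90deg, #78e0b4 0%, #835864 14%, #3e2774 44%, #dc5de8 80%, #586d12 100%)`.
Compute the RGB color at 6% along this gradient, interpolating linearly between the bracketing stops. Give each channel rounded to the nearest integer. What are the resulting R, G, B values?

6% lies between the 0% and 14% stops, so the local fraction is t = (6 − 0)/(14 − 0) = 6/14 ≈ 0.4286.
#78e0b4 → (120, 224, 180); #835864 → (131, 88, 100).
R = 120 + 0.4286 × (131 − 120) = 124.715 → 125
G = 224 + 0.4286 × (88 − 224) = 165.71 → 166
B = 180 + 0.4286 × (100 − 180) = 145.712 → 146

(125, 166, 146)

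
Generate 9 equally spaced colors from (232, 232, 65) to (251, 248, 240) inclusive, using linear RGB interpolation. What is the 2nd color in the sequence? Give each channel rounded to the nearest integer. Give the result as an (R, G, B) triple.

(234, 234, 87)

With 9 swatches and endpoints inclusive, swatch 2 sits at t = (2 − 1)/(9 − 1) = 1/8 ≈ 0.125.
R = 232 + 0.125 × (251 − 232) = 234.375 → 234
G = 232 + 0.125 × (248 − 232) = 234 → 234
B = 65 + 0.125 × (240 − 65) = 86.875 → 87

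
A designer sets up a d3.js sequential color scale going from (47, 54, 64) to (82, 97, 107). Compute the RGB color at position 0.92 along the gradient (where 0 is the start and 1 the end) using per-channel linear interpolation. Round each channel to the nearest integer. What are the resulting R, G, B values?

R = 47 + 0.92 × (82 − 47) = 47 + 0.92 × 35 = 79.2 → 79
G = 54 + 0.92 × (97 − 54) = 54 + 0.92 × 43 = 93.56 → 94
B = 64 + 0.92 × (107 − 64) = 64 + 0.92 × 43 = 103.56 → 104

(79, 94, 104)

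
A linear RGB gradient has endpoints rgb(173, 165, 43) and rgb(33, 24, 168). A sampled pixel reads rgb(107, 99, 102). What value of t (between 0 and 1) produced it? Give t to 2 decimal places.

Invert the lerp on the G channel (largest span, 141): t = (99 − 165) / (24 − 165) = -66/-141 = 0.46809.
Check on R: (107 − 173)/(33 − 173) = 0.4714 ✓

0.47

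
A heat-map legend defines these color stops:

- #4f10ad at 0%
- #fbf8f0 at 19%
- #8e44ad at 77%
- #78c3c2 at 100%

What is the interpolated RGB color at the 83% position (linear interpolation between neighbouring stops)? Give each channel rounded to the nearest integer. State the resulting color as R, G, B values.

83% lies between the 77% and 100% stops, so the local fraction is t = (83 − 77)/(100 − 77) = 6/23 ≈ 0.2609.
#8e44ad → (142, 68, 173); #78c3c2 → (120, 195, 194).
R = 142 + 0.2609 × (120 − 142) = 136.26 → 136
G = 68 + 0.2609 × (195 − 68) = 101.134 → 101
B = 173 + 0.2609 × (194 − 173) = 178.479 → 178

(136, 101, 178)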